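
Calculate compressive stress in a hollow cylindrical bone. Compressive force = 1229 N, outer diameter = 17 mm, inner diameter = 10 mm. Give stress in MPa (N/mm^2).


A = pi*(r_o^2 - r_i^2)
r_o = 8.5 mm, r_i = 5 mm
A = 148.44 mm^2
sigma = F/A = 1229 / 148.44
sigma = 8.279 MPa


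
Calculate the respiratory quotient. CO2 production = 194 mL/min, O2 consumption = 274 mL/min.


RQ = VCO2 / VO2
RQ = 194 / 274
RQ = 0.708


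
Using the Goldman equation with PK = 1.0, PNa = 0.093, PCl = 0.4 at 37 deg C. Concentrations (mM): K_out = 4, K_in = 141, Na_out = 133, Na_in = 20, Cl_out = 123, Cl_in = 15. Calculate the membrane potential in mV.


Vm = (RT/F)*ln((PK*Ko + PNa*Nao + PCl*Cli)/(PK*Ki + PNa*Nai + PCl*Clo))
Numer = 22.369, Denom = 192.06
Vm = -57.46 mV


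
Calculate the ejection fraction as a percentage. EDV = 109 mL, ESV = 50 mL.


SV = EDV - ESV = 109 - 50 = 59 mL
EF = SV/EDV * 100 = 59/109 * 100
EF = 54.13%


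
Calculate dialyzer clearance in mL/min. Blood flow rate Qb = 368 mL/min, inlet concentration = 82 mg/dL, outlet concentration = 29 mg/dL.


K = Qb * (Cb_in - Cb_out) / Cb_in
K = 368 * (82 - 29) / 82
K = 237.9 mL/min


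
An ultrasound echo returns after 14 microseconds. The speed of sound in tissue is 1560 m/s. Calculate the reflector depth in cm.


depth = c * t / 2
t = 14 us = 1.4000e-05 s
depth = 1560 * 1.4000e-05 / 2
depth = 0.01092 m = 1.092 cm


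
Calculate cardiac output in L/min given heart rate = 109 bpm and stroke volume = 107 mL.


CO = HR * SV
CO = 109 * 107 / 1000
CO = 11.66 L/min


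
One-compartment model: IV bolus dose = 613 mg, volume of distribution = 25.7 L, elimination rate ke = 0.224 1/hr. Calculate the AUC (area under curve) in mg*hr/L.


C0 = Dose/Vd = 613/25.7 = 23.8521 mg/L
AUC = C0/ke = 23.8521/0.224
AUC = 106.5 mg*hr/L


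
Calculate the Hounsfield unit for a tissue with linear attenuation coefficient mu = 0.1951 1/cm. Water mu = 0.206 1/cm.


HU = ((mu_tissue - mu_water) / mu_water) * 1000
HU = ((0.1951 - 0.206) / 0.206) * 1000
HU = -52.91


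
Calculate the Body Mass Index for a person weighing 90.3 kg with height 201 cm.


BMI = weight / height^2
height = 201 cm = 2.01 m
BMI = 90.3 / 2.01^2
BMI = 22.35 kg/m^2


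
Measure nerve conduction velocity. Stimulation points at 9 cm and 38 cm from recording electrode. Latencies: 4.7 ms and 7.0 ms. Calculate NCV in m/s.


Distance = (38 - 9) / 100 = 0.29 m
dt = (7.0 - 4.7) / 1000 = 0.0023 s
NCV = dist / dt = 126.1 m/s


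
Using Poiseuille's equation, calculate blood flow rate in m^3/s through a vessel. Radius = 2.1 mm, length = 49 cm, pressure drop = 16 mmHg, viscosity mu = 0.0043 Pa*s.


Q = pi*r^4*dP / (8*mu*L)
r = 0.0021 m, L = 0.49 m
dP = 16 mmHg = 2133.152 Pa
Q = 7.7320e-06 m^3/s


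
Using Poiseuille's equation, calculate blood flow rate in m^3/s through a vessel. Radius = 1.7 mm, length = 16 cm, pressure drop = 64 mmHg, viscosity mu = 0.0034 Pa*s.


Q = pi*r^4*dP / (8*mu*L)
r = 0.0017 m, L = 0.16 m
dP = 64 mmHg = 8532.608 Pa
Q = 5.1444e-05 m^3/s


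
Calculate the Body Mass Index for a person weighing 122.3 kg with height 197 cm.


BMI = weight / height^2
height = 197 cm = 1.97 m
BMI = 122.3 / 1.97^2
BMI = 31.51 kg/m^2


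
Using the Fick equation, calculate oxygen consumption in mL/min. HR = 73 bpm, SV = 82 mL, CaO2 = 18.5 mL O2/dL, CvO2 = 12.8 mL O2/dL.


CO = HR*SV = 73*82/1000 = 5.986 L/min
a-v O2 diff = 18.5 - 12.8 = 5.7 mL/dL
VO2 = CO * (CaO2-CvO2) * 10 dL/L
VO2 = 5.986 * 5.7 * 10
VO2 = 341.2 mL/min


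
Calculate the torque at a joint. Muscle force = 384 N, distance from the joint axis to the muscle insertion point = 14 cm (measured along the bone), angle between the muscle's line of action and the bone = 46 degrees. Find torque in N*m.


Torque = F * d * sin(theta)   (moment arm = d*sin(theta))
d = 14 cm = 0.14 m
Torque = 384 * 0.14 * sin(46)
Torque = 38.67 N*m


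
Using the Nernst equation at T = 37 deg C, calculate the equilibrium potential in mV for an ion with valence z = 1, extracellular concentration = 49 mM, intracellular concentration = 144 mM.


E = (RT/(zF)) * ln(C_out/C_in)
T = 37 + 273.15 = 310.15 K
E = (8.314 * 310.15 / (1 * 96485)) * ln(49/144)
E = -28.81 mV


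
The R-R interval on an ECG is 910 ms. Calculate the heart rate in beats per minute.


HR = 60 / RR_interval(s)
RR = 910 ms = 0.91 s
HR = 60 / 0.91 = 65.93 bpm


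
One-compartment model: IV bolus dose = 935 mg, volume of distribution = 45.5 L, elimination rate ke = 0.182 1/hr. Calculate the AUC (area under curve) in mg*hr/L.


C0 = Dose/Vd = 935/45.5 = 20.5495 mg/L
AUC = C0/ke = 20.5495/0.182
AUC = 112.9 mg*hr/L


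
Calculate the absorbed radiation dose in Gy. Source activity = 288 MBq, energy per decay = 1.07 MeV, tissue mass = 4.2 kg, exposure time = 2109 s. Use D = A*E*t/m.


A = 288 MBq = 2.8800e+08 Bq
E = 1.07 MeV = 1.71414e-13 J
D = A*E*t/m = 2.8800e+08*1.71414e-13*2109/4.2
D = 0.02479 Gy


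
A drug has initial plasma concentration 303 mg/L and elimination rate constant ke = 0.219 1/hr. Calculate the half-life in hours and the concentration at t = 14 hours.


t_half = ln(2) / ke = 0.693147 / 0.219 = 3.165 hr
C(t) = C0 * exp(-ke*t) = 303 * exp(-0.219*14)
C(14) = 14.12 mg/L


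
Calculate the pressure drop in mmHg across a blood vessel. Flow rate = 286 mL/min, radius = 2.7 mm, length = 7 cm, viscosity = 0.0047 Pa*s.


dP = 8*mu*L*Q / (pi*r^4)
Q = 286 mL/min = 4.76667e-06 m^3/s
dP = 75.1443 Pa = 75.1443 / 133.322 mmHg = 0.5636 mmHg


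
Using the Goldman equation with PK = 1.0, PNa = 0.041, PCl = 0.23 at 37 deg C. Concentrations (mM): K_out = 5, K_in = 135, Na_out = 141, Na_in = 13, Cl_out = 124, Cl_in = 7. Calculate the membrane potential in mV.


Vm = (RT/F)*ln((PK*Ko + PNa*Nao + PCl*Cli)/(PK*Ki + PNa*Nai + PCl*Clo))
Numer = 12.391, Denom = 164.053
Vm = -69.04 mV


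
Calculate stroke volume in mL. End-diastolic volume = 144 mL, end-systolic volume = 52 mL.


SV = EDV - ESV
SV = 144 - 52
SV = 92 mL


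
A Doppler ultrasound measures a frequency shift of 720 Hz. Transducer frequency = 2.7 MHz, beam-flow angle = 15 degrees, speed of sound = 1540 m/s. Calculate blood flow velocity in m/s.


v = fd * c / (2 * f0 * cos(theta))
v = 720 * 1540 / (2 * 2.7000e+06 * cos(15))
v = 0.2126 m/s


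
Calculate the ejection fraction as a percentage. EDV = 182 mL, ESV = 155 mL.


SV = EDV - ESV = 182 - 155 = 27 mL
EF = SV/EDV * 100 = 27/182 * 100
EF = 14.84%


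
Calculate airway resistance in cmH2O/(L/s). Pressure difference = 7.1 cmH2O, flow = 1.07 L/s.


R = dP / flow
R = 7.1 / 1.07
R = 6.636 cmH2O/(L/s)


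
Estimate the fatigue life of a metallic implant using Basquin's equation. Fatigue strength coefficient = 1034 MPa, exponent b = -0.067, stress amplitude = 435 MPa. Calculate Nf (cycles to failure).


sigma_a = sigma_f' * (2Nf)^b
2Nf = (sigma_a/sigma_f')^(1/b)
2Nf = (435/1034)^(1/-0.067)
2Nf = 409644.56
Nf = 2.048e+05


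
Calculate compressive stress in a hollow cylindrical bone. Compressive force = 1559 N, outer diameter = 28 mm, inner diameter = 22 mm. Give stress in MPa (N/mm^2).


A = pi*(r_o^2 - r_i^2)
r_o = 14 mm, r_i = 11 mm
A = 235.619 mm^2
sigma = F/A = 1559 / 235.619
sigma = 6.617 MPa


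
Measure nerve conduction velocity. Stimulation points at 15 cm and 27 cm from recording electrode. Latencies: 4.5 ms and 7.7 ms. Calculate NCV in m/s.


Distance = (27 - 15) / 100 = 0.12 m
dt = (7.7 - 4.5) / 1000 = 0.0032 s
NCV = dist / dt = 37.5 m/s


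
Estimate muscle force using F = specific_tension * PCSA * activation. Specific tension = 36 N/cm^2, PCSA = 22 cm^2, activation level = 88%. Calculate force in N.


F = sigma * PCSA * activation
F = 36 * 22 * 0.88
F = 697 N


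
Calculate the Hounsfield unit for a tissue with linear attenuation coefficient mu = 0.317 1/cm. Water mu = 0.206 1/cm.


HU = ((mu_tissue - mu_water) / mu_water) * 1000
HU = ((0.317 - 0.206) / 0.206) * 1000
HU = 538.8


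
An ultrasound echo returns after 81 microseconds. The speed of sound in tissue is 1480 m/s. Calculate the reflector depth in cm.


depth = c * t / 2
t = 81 us = 8.1000e-05 s
depth = 1480 * 8.1000e-05 / 2
depth = 0.05994 m = 5.994 cm


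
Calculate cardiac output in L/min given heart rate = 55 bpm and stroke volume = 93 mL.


CO = HR * SV
CO = 55 * 93 / 1000
CO = 5.115 L/min


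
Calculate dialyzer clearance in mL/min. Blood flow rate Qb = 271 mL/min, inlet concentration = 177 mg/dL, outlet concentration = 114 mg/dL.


K = Qb * (Cb_in - Cb_out) / Cb_in
K = 271 * (177 - 114) / 177
K = 96.46 mL/min


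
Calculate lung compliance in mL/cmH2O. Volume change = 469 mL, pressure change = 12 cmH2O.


C = dV / dP
C = 469 / 12
C = 39.08 mL/cmH2O


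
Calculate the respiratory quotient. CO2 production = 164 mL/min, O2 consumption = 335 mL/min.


RQ = VCO2 / VO2
RQ = 164 / 335
RQ = 0.4896


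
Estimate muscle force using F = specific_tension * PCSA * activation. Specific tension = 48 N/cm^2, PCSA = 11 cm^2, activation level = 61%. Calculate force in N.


F = sigma * PCSA * activation
F = 48 * 11 * 0.61
F = 322.1 N


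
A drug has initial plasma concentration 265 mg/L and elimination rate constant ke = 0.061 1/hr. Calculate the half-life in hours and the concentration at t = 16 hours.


t_half = ln(2) / ke = 0.693147 / 0.061 = 11.36 hr
C(t) = C0 * exp(-ke*t) = 265 * exp(-0.061*16)
C(16) = 99.86 mg/L


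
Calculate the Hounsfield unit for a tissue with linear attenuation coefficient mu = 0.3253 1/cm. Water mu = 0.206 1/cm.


HU = ((mu_tissue - mu_water) / mu_water) * 1000
HU = ((0.3253 - 0.206) / 0.206) * 1000
HU = 579.1


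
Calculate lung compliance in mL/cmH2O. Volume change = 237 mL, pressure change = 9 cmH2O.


C = dV / dP
C = 237 / 9
C = 26.33 mL/cmH2O


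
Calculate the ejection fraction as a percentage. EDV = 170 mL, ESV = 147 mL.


SV = EDV - ESV = 170 - 147 = 23 mL
EF = SV/EDV * 100 = 23/170 * 100
EF = 13.53%


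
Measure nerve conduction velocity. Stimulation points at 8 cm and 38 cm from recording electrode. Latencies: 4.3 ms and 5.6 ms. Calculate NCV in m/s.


Distance = (38 - 8) / 100 = 0.3 m
dt = (5.6 - 4.3) / 1000 = 0.0013 s
NCV = dist / dt = 230.8 m/s


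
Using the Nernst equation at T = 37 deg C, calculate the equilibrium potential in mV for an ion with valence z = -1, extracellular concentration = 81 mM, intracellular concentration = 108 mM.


E = (RT/(zF)) * ln(C_out/C_in)
T = 37 + 273.15 = 310.15 K
E = (8.314 * 310.15 / (-1 * 96485)) * ln(81/108)
E = 7.688 mV


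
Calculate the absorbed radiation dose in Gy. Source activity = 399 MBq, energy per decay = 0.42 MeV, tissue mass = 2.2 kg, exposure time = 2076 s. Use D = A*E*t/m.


A = 399 MBq = 3.9900e+08 Bq
E = 0.42 MeV = 6.7284e-14 J
D = A*E*t/m = 3.9900e+08*6.7284e-14*2076/2.2
D = 0.02533 Gy


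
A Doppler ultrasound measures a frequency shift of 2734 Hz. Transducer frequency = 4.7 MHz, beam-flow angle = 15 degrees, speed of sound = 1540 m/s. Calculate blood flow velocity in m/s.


v = fd * c / (2 * f0 * cos(theta))
v = 2734 * 1540 / (2 * 4.7000e+06 * cos(15))
v = 0.4637 m/s


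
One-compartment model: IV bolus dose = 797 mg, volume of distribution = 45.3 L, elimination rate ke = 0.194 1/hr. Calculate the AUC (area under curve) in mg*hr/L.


C0 = Dose/Vd = 797/45.3 = 17.5938 mg/L
AUC = C0/ke = 17.5938/0.194
AUC = 90.69 mg*hr/L


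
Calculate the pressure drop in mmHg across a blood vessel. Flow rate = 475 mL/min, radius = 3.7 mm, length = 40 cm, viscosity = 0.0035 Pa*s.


dP = 8*mu*L*Q / (pi*r^4)
Q = 475 mL/min = 7.91667e-06 m^3/s
dP = 150.593 Pa = 150.593 / 133.322 mmHg = 1.13 mmHg


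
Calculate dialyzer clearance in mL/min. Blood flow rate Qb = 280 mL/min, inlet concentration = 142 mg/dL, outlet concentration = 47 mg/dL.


K = Qb * (Cb_in - Cb_out) / Cb_in
K = 280 * (142 - 47) / 142
K = 187.3 mL/min


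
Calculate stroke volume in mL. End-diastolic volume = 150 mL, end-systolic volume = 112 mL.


SV = EDV - ESV
SV = 150 - 112
SV = 38 mL


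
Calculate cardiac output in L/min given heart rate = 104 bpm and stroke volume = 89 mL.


CO = HR * SV
CO = 104 * 89 / 1000
CO = 9.256 L/min


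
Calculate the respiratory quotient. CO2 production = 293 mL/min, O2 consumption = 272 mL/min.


RQ = VCO2 / VO2
RQ = 293 / 272
RQ = 1.077


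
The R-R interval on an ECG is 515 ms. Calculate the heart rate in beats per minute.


HR = 60 / RR_interval(s)
RR = 515 ms = 0.515 s
HR = 60 / 0.515 = 116.5 bpm


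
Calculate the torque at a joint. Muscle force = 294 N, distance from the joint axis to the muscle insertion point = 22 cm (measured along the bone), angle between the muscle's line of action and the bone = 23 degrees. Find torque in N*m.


Torque = F * d * sin(theta)   (moment arm = d*sin(theta))
d = 22 cm = 0.22 m
Torque = 294 * 0.22 * sin(23)
Torque = 25.27 N*m


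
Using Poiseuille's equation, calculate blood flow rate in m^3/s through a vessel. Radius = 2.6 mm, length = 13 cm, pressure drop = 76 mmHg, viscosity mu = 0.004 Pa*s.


Q = pi*r^4*dP / (8*mu*L)
r = 0.0026 m, L = 0.13 m
dP = 76 mmHg = 10132.472 Pa
Q = 3.4968e-04 m^3/s


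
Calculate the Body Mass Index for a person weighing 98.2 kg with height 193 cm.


BMI = weight / height^2
height = 193 cm = 1.93 m
BMI = 98.2 / 1.93^2
BMI = 26.36 kg/m^2


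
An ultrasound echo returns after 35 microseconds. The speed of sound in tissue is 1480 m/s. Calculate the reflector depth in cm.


depth = c * t / 2
t = 35 us = 3.5000e-05 s
depth = 1480 * 3.5000e-05 / 2
depth = 0.0259 m = 2.59 cm


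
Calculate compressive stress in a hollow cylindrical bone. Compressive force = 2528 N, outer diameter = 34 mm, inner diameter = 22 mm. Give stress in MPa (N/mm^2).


A = pi*(r_o^2 - r_i^2)
r_o = 17 mm, r_i = 11 mm
A = 527.788 mm^2
sigma = F/A = 2528 / 527.788
sigma = 4.79 MPa


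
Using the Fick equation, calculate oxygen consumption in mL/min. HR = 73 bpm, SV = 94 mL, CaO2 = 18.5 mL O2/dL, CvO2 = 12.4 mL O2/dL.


CO = HR*SV = 73*94/1000 = 6.862 L/min
a-v O2 diff = 18.5 - 12.4 = 6.1 mL/dL
VO2 = CO * (CaO2-CvO2) * 10 dL/L
VO2 = 6.862 * 6.1 * 10
VO2 = 418.6 mL/min


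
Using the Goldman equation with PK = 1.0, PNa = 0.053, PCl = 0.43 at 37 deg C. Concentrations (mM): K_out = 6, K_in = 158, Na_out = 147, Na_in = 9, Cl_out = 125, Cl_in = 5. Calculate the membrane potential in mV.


Vm = (RT/F)*ln((PK*Ko + PNa*Nao + PCl*Cli)/(PK*Ki + PNa*Nai + PCl*Clo))
Numer = 15.941, Denom = 212.227
Vm = -69.19 mV


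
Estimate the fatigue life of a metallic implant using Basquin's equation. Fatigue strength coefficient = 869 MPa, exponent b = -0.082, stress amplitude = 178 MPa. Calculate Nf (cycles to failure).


sigma_a = sigma_f' * (2Nf)^b
2Nf = (sigma_a/sigma_f')^(1/b)
2Nf = (178/869)^(1/-0.082)
2Nf = 2.4978032e+08
Nf = 1.2489e+08


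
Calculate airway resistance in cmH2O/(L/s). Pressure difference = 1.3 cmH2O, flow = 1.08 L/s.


R = dP / flow
R = 1.3 / 1.08
R = 1.204 cmH2O/(L/s)


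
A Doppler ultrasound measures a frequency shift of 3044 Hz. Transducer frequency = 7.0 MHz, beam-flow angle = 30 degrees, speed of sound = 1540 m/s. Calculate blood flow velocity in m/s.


v = fd * c / (2 * f0 * cos(theta))
v = 3044 * 1540 / (2 * 7.0000e+06 * cos(30))
v = 0.3866 m/s


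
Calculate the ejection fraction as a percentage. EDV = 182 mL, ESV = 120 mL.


SV = EDV - ESV = 182 - 120 = 62 mL
EF = SV/EDV * 100 = 62/182 * 100
EF = 34.07%


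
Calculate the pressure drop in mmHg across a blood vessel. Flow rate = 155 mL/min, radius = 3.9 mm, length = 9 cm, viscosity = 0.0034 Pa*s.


dP = 8*mu*L*Q / (pi*r^4)
Q = 155 mL/min = 2.58333e-06 m^3/s
dP = 8.70128 Pa = 8.70128 / 133.322 mmHg = 0.06527 mmHg


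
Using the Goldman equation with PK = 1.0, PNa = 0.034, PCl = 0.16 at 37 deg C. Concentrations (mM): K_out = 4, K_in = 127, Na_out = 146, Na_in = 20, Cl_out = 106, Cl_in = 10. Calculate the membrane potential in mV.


Vm = (RT/F)*ln((PK*Ko + PNa*Nao + PCl*Cli)/(PK*Ki + PNa*Nai + PCl*Clo))
Numer = 10.564, Denom = 144.64
Vm = -69.93 mV


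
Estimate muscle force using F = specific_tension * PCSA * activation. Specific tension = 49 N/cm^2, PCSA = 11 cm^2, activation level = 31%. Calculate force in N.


F = sigma * PCSA * activation
F = 49 * 11 * 0.31
F = 167.1 N


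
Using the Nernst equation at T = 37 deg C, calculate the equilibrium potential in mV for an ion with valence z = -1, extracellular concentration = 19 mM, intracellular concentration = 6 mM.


E = (RT/(zF)) * ln(C_out/C_in)
T = 37 + 273.15 = 310.15 K
E = (8.314 * 310.15 / (-1 * 96485)) * ln(19/6)
E = -30.81 mV


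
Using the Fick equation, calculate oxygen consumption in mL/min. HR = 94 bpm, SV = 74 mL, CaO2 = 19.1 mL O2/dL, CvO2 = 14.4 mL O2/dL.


CO = HR*SV = 94*74/1000 = 6.956 L/min
a-v O2 diff = 19.1 - 14.4 = 4.7 mL/dL
VO2 = CO * (CaO2-CvO2) * 10 dL/L
VO2 = 6.956 * 4.7 * 10
VO2 = 326.9 mL/min


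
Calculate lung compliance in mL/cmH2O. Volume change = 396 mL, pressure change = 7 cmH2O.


C = dV / dP
C = 396 / 7
C = 56.57 mL/cmH2O


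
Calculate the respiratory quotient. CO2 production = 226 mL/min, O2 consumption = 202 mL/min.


RQ = VCO2 / VO2
RQ = 226 / 202
RQ = 1.119


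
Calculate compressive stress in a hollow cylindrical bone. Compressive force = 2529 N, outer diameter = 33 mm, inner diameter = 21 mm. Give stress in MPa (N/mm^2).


A = pi*(r_o^2 - r_i^2)
r_o = 16.5 mm, r_i = 10.5 mm
A = 508.938 mm^2
sigma = F/A = 2529 / 508.938
sigma = 4.969 MPa


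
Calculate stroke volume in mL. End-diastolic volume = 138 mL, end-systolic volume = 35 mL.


SV = EDV - ESV
SV = 138 - 35
SV = 103 mL


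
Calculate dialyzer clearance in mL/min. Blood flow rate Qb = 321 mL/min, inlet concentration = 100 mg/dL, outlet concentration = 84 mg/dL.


K = Qb * (Cb_in - Cb_out) / Cb_in
K = 321 * (100 - 84) / 100
K = 51.36 mL/min


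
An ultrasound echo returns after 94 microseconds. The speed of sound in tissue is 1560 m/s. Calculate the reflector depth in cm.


depth = c * t / 2
t = 94 us = 9.4000e-05 s
depth = 1560 * 9.4000e-05 / 2
depth = 0.07332 m = 7.332 cm


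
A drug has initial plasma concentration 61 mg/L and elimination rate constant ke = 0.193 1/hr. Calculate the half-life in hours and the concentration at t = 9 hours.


t_half = ln(2) / ke = 0.693147 / 0.193 = 3.591 hr
C(t) = C0 * exp(-ke*t) = 61 * exp(-0.193*9)
C(9) = 10.74 mg/L


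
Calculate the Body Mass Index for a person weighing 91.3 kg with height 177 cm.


BMI = weight / height^2
height = 177 cm = 1.77 m
BMI = 91.3 / 1.77^2
BMI = 29.14 kg/m^2


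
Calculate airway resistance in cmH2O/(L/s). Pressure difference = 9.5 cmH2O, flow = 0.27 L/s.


R = dP / flow
R = 9.5 / 0.27
R = 35.19 cmH2O/(L/s)


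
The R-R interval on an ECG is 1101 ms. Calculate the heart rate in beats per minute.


HR = 60 / RR_interval(s)
RR = 1101 ms = 1.101 s
HR = 60 / 1.101 = 54.5 bpm


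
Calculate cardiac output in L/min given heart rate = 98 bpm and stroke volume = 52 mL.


CO = HR * SV
CO = 98 * 52 / 1000
CO = 5.096 L/min


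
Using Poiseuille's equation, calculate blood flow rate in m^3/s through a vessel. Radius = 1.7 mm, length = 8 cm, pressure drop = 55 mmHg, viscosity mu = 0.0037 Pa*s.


Q = pi*r^4*dP / (8*mu*L)
r = 0.0017 m, L = 0.08 m
dP = 55 mmHg = 7332.71 Pa
Q = 8.1251e-05 m^3/s


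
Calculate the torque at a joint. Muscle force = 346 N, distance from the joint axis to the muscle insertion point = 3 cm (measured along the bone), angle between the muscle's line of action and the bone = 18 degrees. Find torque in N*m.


Torque = F * d * sin(theta)   (moment arm = d*sin(theta))
d = 3 cm = 0.03 m
Torque = 346 * 0.03 * sin(18)
Torque = 3.208 N*m


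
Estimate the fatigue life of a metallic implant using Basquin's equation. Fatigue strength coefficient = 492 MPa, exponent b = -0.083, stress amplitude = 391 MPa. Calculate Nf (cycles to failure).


sigma_a = sigma_f' * (2Nf)^b
2Nf = (sigma_a/sigma_f')^(1/b)
2Nf = (391/492)^(1/-0.083)
2Nf = 15.931961
Nf = 7.966


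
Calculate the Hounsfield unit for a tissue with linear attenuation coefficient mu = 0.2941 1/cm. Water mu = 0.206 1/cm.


HU = ((mu_tissue - mu_water) / mu_water) * 1000
HU = ((0.2941 - 0.206) / 0.206) * 1000
HU = 427.7


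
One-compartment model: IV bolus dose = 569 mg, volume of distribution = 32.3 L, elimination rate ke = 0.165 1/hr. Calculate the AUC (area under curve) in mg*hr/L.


C0 = Dose/Vd = 569/32.3 = 17.6161 mg/L
AUC = C0/ke = 17.6161/0.165
AUC = 106.8 mg*hr/L


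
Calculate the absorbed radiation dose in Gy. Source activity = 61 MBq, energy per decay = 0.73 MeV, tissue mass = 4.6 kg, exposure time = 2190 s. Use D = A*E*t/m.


A = 61 MBq = 6.1000e+07 Bq
E = 0.73 MeV = 1.16946e-13 J
D = A*E*t/m = 6.1000e+07*1.16946e-13*2190/4.6
D = 0.003396 Gy


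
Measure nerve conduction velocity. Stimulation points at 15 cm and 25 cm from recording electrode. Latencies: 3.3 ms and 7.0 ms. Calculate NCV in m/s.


Distance = (25 - 15) / 100 = 0.1 m
dt = (7.0 - 3.3) / 1000 = 0.0037 s
NCV = dist / dt = 27.03 m/s


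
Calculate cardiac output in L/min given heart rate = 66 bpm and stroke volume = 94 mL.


CO = HR * SV
CO = 66 * 94 / 1000
CO = 6.204 L/min


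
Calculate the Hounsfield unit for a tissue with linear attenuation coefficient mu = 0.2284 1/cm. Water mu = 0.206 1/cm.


HU = ((mu_tissue - mu_water) / mu_water) * 1000
HU = ((0.2284 - 0.206) / 0.206) * 1000
HU = 108.7


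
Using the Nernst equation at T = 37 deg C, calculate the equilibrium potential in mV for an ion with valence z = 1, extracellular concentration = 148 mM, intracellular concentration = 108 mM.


E = (RT/(zF)) * ln(C_out/C_in)
T = 37 + 273.15 = 310.15 K
E = (8.314 * 310.15 / (1 * 96485)) * ln(148/108)
E = 8.421 mV


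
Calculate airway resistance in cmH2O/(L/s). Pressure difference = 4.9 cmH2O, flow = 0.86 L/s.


R = dP / flow
R = 4.9 / 0.86
R = 5.698 cmH2O/(L/s)


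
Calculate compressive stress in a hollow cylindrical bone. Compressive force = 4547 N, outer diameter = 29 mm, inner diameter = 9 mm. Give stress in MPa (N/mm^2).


A = pi*(r_o^2 - r_i^2)
r_o = 14.5 mm, r_i = 4.5 mm
A = 596.903 mm^2
sigma = F/A = 4547 / 596.903
sigma = 7.618 MPa


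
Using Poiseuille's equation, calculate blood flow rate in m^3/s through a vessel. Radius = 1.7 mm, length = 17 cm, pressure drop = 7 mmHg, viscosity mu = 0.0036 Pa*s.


Q = pi*r^4*dP / (8*mu*L)
r = 0.0017 m, L = 0.17 m
dP = 7 mmHg = 933.254 Pa
Q = 5.0015e-06 m^3/s


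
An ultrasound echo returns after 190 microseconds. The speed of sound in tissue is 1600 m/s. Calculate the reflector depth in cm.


depth = c * t / 2
t = 190 us = 1.9000e-04 s
depth = 1600 * 1.9000e-04 / 2
depth = 0.152 m = 15.2 cm


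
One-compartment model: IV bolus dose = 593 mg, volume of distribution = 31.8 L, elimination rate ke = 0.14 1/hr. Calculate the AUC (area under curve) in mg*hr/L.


C0 = Dose/Vd = 593/31.8 = 18.6478 mg/L
AUC = C0/ke = 18.6478/0.14
AUC = 133.2 mg*hr/L


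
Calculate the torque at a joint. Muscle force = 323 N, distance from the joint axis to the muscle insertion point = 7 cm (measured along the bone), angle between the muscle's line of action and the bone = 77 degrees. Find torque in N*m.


Torque = F * d * sin(theta)   (moment arm = d*sin(theta))
d = 7 cm = 0.07 m
Torque = 323 * 0.07 * sin(77)
Torque = 22.03 N*m


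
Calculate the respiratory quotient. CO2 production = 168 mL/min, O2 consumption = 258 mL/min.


RQ = VCO2 / VO2
RQ = 168 / 258
RQ = 0.6512


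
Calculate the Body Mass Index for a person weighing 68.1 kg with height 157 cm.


BMI = weight / height^2
height = 157 cm = 1.57 m
BMI = 68.1 / 1.57^2
BMI = 27.63 kg/m^2


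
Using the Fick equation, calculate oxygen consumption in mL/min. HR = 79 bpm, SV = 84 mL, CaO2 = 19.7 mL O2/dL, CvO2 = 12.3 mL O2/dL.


CO = HR*SV = 79*84/1000 = 6.636 L/min
a-v O2 diff = 19.7 - 12.3 = 7.4 mL/dL
VO2 = CO * (CaO2-CvO2) * 10 dL/L
VO2 = 6.636 * 7.4 * 10
VO2 = 491.1 mL/min


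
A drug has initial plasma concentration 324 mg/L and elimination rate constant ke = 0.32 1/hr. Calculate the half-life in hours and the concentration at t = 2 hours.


t_half = ln(2) / ke = 0.693147 / 0.32 = 2.166 hr
C(t) = C0 * exp(-ke*t) = 324 * exp(-0.32*2)
C(2) = 170.8 mg/L


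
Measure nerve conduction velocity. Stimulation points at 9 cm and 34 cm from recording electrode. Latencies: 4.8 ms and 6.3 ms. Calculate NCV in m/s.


Distance = (34 - 9) / 100 = 0.25 m
dt = (6.3 - 4.8) / 1000 = 0.0015 s
NCV = dist / dt = 166.7 m/s


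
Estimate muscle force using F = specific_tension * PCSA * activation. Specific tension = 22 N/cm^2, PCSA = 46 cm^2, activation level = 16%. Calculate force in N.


F = sigma * PCSA * activation
F = 22 * 46 * 0.16
F = 161.9 N


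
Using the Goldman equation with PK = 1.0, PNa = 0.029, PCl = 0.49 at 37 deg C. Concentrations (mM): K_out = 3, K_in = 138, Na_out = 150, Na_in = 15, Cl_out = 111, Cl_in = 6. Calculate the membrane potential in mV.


Vm = (RT/F)*ln((PK*Ko + PNa*Nao + PCl*Cli)/(PK*Ki + PNa*Nai + PCl*Clo))
Numer = 10.29, Denom = 192.825
Vm = -78.32 mV


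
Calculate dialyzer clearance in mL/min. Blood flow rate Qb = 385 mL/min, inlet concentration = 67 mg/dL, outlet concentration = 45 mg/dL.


K = Qb * (Cb_in - Cb_out) / Cb_in
K = 385 * (67 - 45) / 67
K = 126.4 mL/min


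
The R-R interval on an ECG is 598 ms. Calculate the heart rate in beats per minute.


HR = 60 / RR_interval(s)
RR = 598 ms = 0.598 s
HR = 60 / 0.598 = 100.3 bpm


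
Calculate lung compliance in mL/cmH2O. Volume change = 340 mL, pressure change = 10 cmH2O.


C = dV / dP
C = 340 / 10
C = 34 mL/cmH2O


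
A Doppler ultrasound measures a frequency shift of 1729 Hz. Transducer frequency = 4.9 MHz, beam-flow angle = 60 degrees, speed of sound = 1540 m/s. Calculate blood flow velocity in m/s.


v = fd * c / (2 * f0 * cos(theta))
v = 1729 * 1540 / (2 * 4.9000e+06 * cos(60))
v = 0.5434 m/s


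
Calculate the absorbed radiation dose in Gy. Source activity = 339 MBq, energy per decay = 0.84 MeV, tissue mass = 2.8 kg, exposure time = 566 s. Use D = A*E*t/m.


A = 339 MBq = 3.3900e+08 Bq
E = 0.84 MeV = 1.34568e-13 J
D = A*E*t/m = 3.3900e+08*1.34568e-13*566/2.8
D = 0.009221 Gy


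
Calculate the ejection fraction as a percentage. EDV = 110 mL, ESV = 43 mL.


SV = EDV - ESV = 110 - 43 = 67 mL
EF = SV/EDV * 100 = 67/110 * 100
EF = 60.91%


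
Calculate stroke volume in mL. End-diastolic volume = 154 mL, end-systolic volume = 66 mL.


SV = EDV - ESV
SV = 154 - 66
SV = 88 mL


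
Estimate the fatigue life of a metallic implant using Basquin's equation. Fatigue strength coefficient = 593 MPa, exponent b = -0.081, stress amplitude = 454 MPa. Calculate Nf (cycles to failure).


sigma_a = sigma_f' * (2Nf)^b
2Nf = (sigma_a/sigma_f')^(1/b)
2Nf = (454/593)^(1/-0.081)
2Nf = 27.044842
Nf = 13.52


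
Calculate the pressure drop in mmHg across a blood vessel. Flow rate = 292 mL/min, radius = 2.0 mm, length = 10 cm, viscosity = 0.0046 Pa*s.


dP = 8*mu*L*Q / (pi*r^4)
Q = 292 mL/min = 4.86667e-06 m^3/s
dP = 356.295 Pa = 356.295 / 133.322 mmHg = 2.672 mmHg


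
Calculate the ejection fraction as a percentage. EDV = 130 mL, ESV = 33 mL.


SV = EDV - ESV = 130 - 33 = 97 mL
EF = SV/EDV * 100 = 97/130 * 100
EF = 74.62%


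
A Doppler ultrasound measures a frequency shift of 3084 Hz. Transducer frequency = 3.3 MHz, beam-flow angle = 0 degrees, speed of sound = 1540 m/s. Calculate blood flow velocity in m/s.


v = fd * c / (2 * f0 * cos(theta))
v = 3084 * 1540 / (2 * 3.3000e+06 * cos(0))
v = 0.7196 m/s


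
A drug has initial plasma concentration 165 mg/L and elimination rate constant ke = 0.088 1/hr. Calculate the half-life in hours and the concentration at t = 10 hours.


t_half = ln(2) / ke = 0.693147 / 0.088 = 7.877 hr
C(t) = C0 * exp(-ke*t) = 165 * exp(-0.088*10)
C(10) = 68.44 mg/L


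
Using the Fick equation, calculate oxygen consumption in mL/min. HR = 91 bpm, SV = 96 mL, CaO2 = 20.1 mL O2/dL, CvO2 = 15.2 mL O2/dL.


CO = HR*SV = 91*96/1000 = 8.736 L/min
a-v O2 diff = 20.1 - 15.2 = 4.9 mL/dL
VO2 = CO * (CaO2-CvO2) * 10 dL/L
VO2 = 8.736 * 4.9 * 10
VO2 = 428.1 mL/min


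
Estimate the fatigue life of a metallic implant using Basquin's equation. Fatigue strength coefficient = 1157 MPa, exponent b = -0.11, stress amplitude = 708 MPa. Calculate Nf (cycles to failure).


sigma_a = sigma_f' * (2Nf)^b
2Nf = (sigma_a/sigma_f')^(1/b)
2Nf = (708/1157)^(1/-0.11)
2Nf = 86.914419
Nf = 43.46


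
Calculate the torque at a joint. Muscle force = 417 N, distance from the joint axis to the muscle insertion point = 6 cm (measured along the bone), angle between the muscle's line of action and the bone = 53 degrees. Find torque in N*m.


Torque = F * d * sin(theta)   (moment arm = d*sin(theta))
d = 6 cm = 0.06 m
Torque = 417 * 0.06 * sin(53)
Torque = 19.98 N*m


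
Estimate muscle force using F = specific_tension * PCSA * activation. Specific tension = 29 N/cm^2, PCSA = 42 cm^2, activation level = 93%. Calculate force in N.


F = sigma * PCSA * activation
F = 29 * 42 * 0.93
F = 1133 N


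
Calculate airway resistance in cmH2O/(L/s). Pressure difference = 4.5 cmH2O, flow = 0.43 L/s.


R = dP / flow
R = 4.5 / 0.43
R = 10.47 cmH2O/(L/s)


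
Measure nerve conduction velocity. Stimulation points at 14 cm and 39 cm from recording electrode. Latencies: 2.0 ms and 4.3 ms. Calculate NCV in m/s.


Distance = (39 - 14) / 100 = 0.25 m
dt = (4.3 - 2.0) / 1000 = 0.0023 s
NCV = dist / dt = 108.7 m/s


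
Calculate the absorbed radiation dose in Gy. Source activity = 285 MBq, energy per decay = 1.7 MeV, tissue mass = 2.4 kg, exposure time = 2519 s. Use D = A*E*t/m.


A = 285 MBq = 2.8500e+08 Bq
E = 1.7 MeV = 2.7234e-13 J
D = A*E*t/m = 2.8500e+08*2.7234e-13*2519/2.4
D = 0.08147 Gy


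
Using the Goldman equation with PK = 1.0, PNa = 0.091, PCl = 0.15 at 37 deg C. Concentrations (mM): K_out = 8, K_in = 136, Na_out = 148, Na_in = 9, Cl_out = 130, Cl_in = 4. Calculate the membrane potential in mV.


Vm = (RT/F)*ln((PK*Ko + PNa*Nao + PCl*Cli)/(PK*Ki + PNa*Nai + PCl*Clo))
Numer = 22.068, Denom = 156.319
Vm = -52.32 mV


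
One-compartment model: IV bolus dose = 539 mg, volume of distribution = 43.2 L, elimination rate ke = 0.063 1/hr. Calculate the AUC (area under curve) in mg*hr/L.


C0 = Dose/Vd = 539/43.2 = 12.4769 mg/L
AUC = C0/ke = 12.4769/0.063
AUC = 198 mg*hr/L


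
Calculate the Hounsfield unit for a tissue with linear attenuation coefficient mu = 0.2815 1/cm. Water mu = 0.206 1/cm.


HU = ((mu_tissue - mu_water) / mu_water) * 1000
HU = ((0.2815 - 0.206) / 0.206) * 1000
HU = 366.5


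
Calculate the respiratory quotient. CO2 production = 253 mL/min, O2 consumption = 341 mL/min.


RQ = VCO2 / VO2
RQ = 253 / 341
RQ = 0.7419


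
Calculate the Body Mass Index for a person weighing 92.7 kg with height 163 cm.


BMI = weight / height^2
height = 163 cm = 1.63 m
BMI = 92.7 / 1.63^2
BMI = 34.89 kg/m^2


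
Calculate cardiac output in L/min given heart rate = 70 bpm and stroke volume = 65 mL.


CO = HR * SV
CO = 70 * 65 / 1000
CO = 4.55 L/min


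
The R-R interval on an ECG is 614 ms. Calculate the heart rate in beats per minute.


HR = 60 / RR_interval(s)
RR = 614 ms = 0.614 s
HR = 60 / 0.614 = 97.72 bpm


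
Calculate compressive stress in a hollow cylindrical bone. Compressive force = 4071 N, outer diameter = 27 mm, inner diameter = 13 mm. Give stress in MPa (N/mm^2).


A = pi*(r_o^2 - r_i^2)
r_o = 13.5 mm, r_i = 6.5 mm
A = 439.823 mm^2
sigma = F/A = 4071 / 439.823
sigma = 9.256 MPa


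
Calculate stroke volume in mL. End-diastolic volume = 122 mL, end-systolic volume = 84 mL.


SV = EDV - ESV
SV = 122 - 84
SV = 38 mL


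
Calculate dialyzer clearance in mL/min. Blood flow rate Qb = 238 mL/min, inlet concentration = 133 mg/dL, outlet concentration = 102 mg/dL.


K = Qb * (Cb_in - Cb_out) / Cb_in
K = 238 * (133 - 102) / 133
K = 55.47 mL/min


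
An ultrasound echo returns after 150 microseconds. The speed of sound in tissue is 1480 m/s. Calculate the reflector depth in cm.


depth = c * t / 2
t = 150 us = 1.5000e-04 s
depth = 1480 * 1.5000e-04 / 2
depth = 0.111 m = 11.1 cm


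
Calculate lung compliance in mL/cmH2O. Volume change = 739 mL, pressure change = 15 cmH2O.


C = dV / dP
C = 739 / 15
C = 49.27 mL/cmH2O


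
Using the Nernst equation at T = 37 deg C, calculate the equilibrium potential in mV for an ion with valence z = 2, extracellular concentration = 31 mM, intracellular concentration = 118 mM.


E = (RT/(zF)) * ln(C_out/C_in)
T = 37 + 273.15 = 310.15 K
E = (8.314 * 310.15 / (2 * 96485)) * ln(31/118)
E = -17.86 mV


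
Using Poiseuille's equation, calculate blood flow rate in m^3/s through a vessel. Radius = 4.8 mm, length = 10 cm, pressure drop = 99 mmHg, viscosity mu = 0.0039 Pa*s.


Q = pi*r^4*dP / (8*mu*L)
r = 0.0048 m, L = 0.1 m
dP = 99 mmHg = 13198.878 Pa
Q = 0.007055 m^3/s


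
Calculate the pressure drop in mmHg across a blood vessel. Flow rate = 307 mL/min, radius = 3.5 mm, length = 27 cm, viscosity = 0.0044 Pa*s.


dP = 8*mu*L*Q / (pi*r^4)
Q = 307 mL/min = 5.11667e-06 m^3/s
dP = 103.151 Pa = 103.151 / 133.322 mmHg = 0.7737 mmHg


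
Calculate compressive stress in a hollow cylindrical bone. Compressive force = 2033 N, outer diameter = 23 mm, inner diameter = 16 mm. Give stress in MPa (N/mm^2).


A = pi*(r_o^2 - r_i^2)
r_o = 11.5 mm, r_i = 8 mm
A = 214.414 mm^2
sigma = F/A = 2033 / 214.414
sigma = 9.482 MPa


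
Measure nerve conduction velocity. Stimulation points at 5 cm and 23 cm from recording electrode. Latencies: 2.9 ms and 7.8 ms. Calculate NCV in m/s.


Distance = (23 - 5) / 100 = 0.18 m
dt = (7.8 - 2.9) / 1000 = 0.0049 s
NCV = dist / dt = 36.73 m/s


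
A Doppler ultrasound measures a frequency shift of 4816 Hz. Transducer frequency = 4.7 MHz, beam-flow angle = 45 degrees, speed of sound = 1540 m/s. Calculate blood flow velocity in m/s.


v = fd * c / (2 * f0 * cos(theta))
v = 4816 * 1540 / (2 * 4.7000e+06 * cos(45))
v = 1.116 m/s


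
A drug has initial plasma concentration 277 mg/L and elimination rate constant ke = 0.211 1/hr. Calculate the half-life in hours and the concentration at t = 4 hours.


t_half = ln(2) / ke = 0.693147 / 0.211 = 3.285 hr
C(t) = C0 * exp(-ke*t) = 277 * exp(-0.211*4)
C(4) = 119.1 mg/L


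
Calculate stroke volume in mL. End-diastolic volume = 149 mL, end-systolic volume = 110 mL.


SV = EDV - ESV
SV = 149 - 110
SV = 39 mL


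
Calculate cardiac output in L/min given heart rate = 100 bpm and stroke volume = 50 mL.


CO = HR * SV
CO = 100 * 50 / 1000
CO = 5 L/min


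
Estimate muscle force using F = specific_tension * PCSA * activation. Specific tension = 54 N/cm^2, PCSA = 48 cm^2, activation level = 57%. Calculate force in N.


F = sigma * PCSA * activation
F = 54 * 48 * 0.57
F = 1477 N


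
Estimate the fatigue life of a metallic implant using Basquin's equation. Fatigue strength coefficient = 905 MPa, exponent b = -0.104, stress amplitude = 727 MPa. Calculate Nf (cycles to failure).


sigma_a = sigma_f' * (2Nf)^b
2Nf = (sigma_a/sigma_f')^(1/b)
2Nf = (727/905)^(1/-0.104)
2Nf = 8.2140872
Nf = 4.107


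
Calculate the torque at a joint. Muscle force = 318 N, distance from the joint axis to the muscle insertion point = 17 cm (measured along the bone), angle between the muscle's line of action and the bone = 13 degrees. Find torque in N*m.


Torque = F * d * sin(theta)   (moment arm = d*sin(theta))
d = 17 cm = 0.17 m
Torque = 318 * 0.17 * sin(13)
Torque = 12.16 N*m


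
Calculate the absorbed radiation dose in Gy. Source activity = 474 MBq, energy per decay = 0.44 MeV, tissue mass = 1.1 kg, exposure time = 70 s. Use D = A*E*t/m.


A = 474 MBq = 4.7400e+08 Bq
E = 0.44 MeV = 7.0488e-14 J
D = A*E*t/m = 4.7400e+08*7.0488e-14*70/1.1
D = 0.002126 Gy


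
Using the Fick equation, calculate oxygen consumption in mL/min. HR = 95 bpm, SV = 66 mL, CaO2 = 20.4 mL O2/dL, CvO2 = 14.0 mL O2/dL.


CO = HR*SV = 95*66/1000 = 6.27 L/min
a-v O2 diff = 20.4 - 14.0 = 6.4 mL/dL
VO2 = CO * (CaO2-CvO2) * 10 dL/L
VO2 = 6.27 * 6.4 * 10
VO2 = 401.3 mL/min


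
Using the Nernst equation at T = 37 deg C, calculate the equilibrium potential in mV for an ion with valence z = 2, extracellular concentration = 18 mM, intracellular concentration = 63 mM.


E = (RT/(zF)) * ln(C_out/C_in)
T = 37 + 273.15 = 310.15 K
E = (8.314 * 310.15 / (2 * 96485)) * ln(18/63)
E = -16.74 mV


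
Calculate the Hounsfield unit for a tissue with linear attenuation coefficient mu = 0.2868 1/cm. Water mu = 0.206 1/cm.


HU = ((mu_tissue - mu_water) / mu_water) * 1000
HU = ((0.2868 - 0.206) / 0.206) * 1000
HU = 392.2


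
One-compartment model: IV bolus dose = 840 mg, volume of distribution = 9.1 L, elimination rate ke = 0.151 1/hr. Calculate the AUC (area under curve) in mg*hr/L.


C0 = Dose/Vd = 840/9.1 = 92.3077 mg/L
AUC = C0/ke = 92.3077/0.151
AUC = 611.3 mg*hr/L


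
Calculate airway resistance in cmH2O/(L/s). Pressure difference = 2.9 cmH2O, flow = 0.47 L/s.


R = dP / flow
R = 2.9 / 0.47
R = 6.17 cmH2O/(L/s)


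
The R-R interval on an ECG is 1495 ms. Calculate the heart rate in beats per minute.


HR = 60 / RR_interval(s)
RR = 1495 ms = 1.495 s
HR = 60 / 1.495 = 40.13 bpm


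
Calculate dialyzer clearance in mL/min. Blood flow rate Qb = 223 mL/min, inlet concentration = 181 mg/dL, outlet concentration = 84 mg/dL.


K = Qb * (Cb_in - Cb_out) / Cb_in
K = 223 * (181 - 84) / 181
K = 119.5 mL/min


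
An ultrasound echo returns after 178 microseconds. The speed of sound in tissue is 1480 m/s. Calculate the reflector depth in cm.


depth = c * t / 2
t = 178 us = 1.7800e-04 s
depth = 1480 * 1.7800e-04 / 2
depth = 0.13172 m = 13.172 cm


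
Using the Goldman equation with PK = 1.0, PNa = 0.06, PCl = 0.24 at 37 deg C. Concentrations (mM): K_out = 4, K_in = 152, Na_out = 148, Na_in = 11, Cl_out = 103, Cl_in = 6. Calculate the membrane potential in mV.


Vm = (RT/F)*ln((PK*Ko + PNa*Nao + PCl*Cli)/(PK*Ki + PNa*Nai + PCl*Clo))
Numer = 14.32, Denom = 177.38
Vm = -67.26 mV


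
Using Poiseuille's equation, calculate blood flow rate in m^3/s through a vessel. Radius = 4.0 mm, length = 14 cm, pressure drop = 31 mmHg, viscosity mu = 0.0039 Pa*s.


Q = pi*r^4*dP / (8*mu*L)
r = 0.004 m, L = 0.14 m
dP = 31 mmHg = 4132.982 Pa
Q = 7.6098e-04 m^3/s


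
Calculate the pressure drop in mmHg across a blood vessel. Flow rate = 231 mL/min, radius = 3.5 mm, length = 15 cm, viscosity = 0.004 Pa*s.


dP = 8*mu*L*Q / (pi*r^4)
Q = 231 mL/min = 3.85e-06 m^3/s
dP = 39.1994 Pa = 39.1994 / 133.322 mmHg = 0.294 mmHg


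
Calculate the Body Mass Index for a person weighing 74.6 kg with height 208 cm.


BMI = weight / height^2
height = 208 cm = 2.08 m
BMI = 74.6 / 2.08^2
BMI = 17.24 kg/m^2


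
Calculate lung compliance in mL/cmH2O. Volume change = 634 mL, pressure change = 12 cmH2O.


C = dV / dP
C = 634 / 12
C = 52.83 mL/cmH2O


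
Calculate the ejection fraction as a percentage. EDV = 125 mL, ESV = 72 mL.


SV = EDV - ESV = 125 - 72 = 53 mL
EF = SV/EDV * 100 = 53/125 * 100
EF = 42.4%


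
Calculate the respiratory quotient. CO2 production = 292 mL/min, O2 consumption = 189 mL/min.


RQ = VCO2 / VO2
RQ = 292 / 189
RQ = 1.545


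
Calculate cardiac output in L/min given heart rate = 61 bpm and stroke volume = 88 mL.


CO = HR * SV
CO = 61 * 88 / 1000
CO = 5.368 L/min


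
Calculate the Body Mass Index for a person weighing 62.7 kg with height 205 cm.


BMI = weight / height^2
height = 205 cm = 2.05 m
BMI = 62.7 / 2.05^2
BMI = 14.92 kg/m^2
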